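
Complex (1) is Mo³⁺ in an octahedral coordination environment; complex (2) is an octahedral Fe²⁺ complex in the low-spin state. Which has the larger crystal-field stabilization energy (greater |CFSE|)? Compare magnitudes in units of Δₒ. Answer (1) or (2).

(2)

(1): Mo is in group 6, so Mo³⁺ is d³ (6 − 3 = 3); t2g^3 e_g^0, CFSE = -1.2Δₒ.
(2): Fe sits in group 8; removing 2 electrons leaves Fe²⁺ with 8 − 2 = 6 d electrons; t₂g⁶ eg⁰, CFSE = -2.4Δₒ.
So (2) has the larger |CFSE|.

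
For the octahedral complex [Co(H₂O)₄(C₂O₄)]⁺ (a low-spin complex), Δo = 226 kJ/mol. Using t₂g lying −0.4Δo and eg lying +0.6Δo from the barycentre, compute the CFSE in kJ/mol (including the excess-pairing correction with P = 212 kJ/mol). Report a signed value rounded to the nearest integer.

-118

Ligand charges: 4×(+0) from H₂O and 1×(-2) from C₂O₄²⁻ sum to -2; with overall charge +1, Co is +3.
Group 9 minus oxidation state +3 gives a d⁶ configuration for Co³⁺.
The d⁶ electrons fill as t₂g⁶ eg⁰.
The orbital stabilization is -2.4Δo = -2.4 × 226 = -542 kJ/mol.
High-spin d⁶ would be t₂g⁴ eg² with 1 pair; low-spin has 3, so 2 excess pairs cost +2P = +424 kJ/mol.
Overall CFSE = -542 + 424 = -118 kJ/mol.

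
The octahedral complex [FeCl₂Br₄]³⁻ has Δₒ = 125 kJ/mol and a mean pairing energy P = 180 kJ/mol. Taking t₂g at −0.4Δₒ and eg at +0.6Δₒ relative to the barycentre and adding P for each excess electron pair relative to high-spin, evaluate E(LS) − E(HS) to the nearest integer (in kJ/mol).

110

Ligand charges: 2×(-1) from Cl⁻ and 4×(-1) from Br⁻ sum to -6; with overall charge -3, Fe is +3.
Fe is in group 8, so Fe³⁺ is d⁵ (8 − 3 = 5).
In the high-spin limit (t₂g³ eg²) the orbital term is 0.0Δₒ = 0 kJ/mol, with no excess pairing.
Low-spin t₂g⁵ eg⁰ gives -2.0Δₒ = -250 kJ/mol, but forming 2 extra pairs costs 2P = 360 kJ/mol, so E(LS) = -250 + 360 = 110 kJ/mol.
Thus E(LS) − E(HS) = 110 kJ/mol.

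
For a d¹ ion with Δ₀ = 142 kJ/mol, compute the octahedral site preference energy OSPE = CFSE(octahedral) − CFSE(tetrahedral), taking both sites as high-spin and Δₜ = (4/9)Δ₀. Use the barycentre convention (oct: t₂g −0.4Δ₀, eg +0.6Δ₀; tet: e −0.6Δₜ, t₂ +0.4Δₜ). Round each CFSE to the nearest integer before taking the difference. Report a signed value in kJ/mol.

Octahedral high-spin t₂g¹ eg⁰: CFSE = -0.4 × 142 = -57 kJ/mol.
In a tetrahedral site the filling is e¹ t₂⁰: CFSE(tet) = -0.6Δₜ = -0.6 × (4/9)(142) = -38 kJ/mol.
Subtracting, OSPE = -57 − (-38) = -19 kJ/mol.

-19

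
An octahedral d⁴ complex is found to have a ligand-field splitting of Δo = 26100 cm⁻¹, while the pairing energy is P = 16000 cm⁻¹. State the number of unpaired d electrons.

2

Δo > P, so pairing is preferred: the ground state is low-spin.
That gives t2g^4 e_g^0.
Unpaired electrons: 2.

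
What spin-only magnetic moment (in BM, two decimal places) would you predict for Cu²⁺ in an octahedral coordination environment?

1.73 BM

Cu sits in group 11; removing 2 electrons leaves Cu²⁺ with 11 − 2 = 9 d electrons.
Configuration: t2g^6 e_g^3 → 1 unpaired electron.
μ(spin-only) = √[1(1+2)] = √3 ≈ 1.73 BM.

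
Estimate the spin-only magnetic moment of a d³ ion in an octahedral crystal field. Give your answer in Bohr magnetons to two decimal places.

3.87 Bohr magnetons

For octahedral d³ the high- and low-spin configurations coincide.
Configuration: t2g^3 e_g^0 → 3 unpaired electrons.
μ(spin-only) = √[3(3+2)] = √15 ≈ 3.87 Bohr magnetons.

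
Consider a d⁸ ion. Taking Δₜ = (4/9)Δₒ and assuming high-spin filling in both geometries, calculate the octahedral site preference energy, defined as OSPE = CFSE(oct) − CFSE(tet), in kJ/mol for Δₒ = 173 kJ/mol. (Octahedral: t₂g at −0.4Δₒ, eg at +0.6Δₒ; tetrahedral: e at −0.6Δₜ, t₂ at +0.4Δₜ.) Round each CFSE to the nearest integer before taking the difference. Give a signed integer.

Octahedral (high-spin): t₂g⁶ eg², CFSE = 6(−0.4) + 2(+0.6) = -1.2Δₒ = -1.2 × 173 = -208 kJ/mol.
Tetrahedral e⁴ t₂⁴ gives -0.8Δₜ = -0.8 × (4/9) × 173 = -62 kJ/mol.
OSPE = -208 − (-62) = -146 kJ/mol.

-146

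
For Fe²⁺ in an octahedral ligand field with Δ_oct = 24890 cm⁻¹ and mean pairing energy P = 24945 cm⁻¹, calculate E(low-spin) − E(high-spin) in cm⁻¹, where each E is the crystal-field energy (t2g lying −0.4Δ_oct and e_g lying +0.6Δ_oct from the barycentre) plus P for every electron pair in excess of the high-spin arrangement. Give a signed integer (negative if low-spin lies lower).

110

Fe is in group 8, so Fe²⁺ is d⁶ (8 − 2 = 6).
High-spin d⁶ fills as t2g^4 e_g^2 with CFSE 4(−0.4) + 2(+0.6) = -0.4Δ_oct = -9956 cm⁻¹.
Low-spin t2g^6 e_g^0 gives -2.4Δ_oct = -59736 cm⁻¹, but forming 2 extra pairs costs 2P = 49890 cm⁻¹, so E(LS) = -59736 + 49890 = -9846 cm⁻¹.
The difference is -9846 − (-9956) = 110 cm⁻¹, so high-spin lies lower.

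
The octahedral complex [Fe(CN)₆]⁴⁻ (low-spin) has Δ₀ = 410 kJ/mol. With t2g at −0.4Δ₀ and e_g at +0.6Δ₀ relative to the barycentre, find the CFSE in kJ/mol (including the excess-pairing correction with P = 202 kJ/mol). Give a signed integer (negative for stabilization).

Each CN⁻ contributes -1; 6 × (-1) = -6. With overall charge -4, Fe is in the +2 oxidation state.
Fe²⁺: group 8, so d-count = 8 − 2 = 6.
Electron filling gives t2g^6 e_g^0.
Orbital CFSE = 6(-0.4) + 0(0.6) = -2.4Δ₀ = -2.4 × 410 = -984 kJ/mol.
High-spin d⁶ would be t2g^4 e_g^2 with 1 pair; low-spin has 3, so 2 excess pairs cost +2P = +404 kJ/mol.
Combining: -984 + 404 = -580 kJ/mol.

-580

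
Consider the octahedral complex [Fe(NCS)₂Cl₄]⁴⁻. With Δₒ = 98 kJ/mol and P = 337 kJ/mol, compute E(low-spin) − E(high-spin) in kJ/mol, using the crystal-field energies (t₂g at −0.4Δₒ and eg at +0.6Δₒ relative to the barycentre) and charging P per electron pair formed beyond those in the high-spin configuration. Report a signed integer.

478

Ligand charges: 2×(-1) from NCS⁻ and 4×(-1) from Cl⁻ sum to -6; with overall charge -4, Fe is +2.
Fe sits in group 8; removing 2 electrons leaves Fe²⁺ with 8 − 2 = 6 d electrons.
High-spin: t₂g⁴ eg², CFSE = -0.4Δₒ = -39 kJ/mol.
Low-spin t₂g⁶ eg⁰ gives -2.4Δₒ = -235 kJ/mol, but forming 2 extra pairs costs 2P = 674 kJ/mol, so E(LS) = -235 + 674 = 439 kJ/mol.
Thus E(LS) − E(HS) = 478 kJ/mol.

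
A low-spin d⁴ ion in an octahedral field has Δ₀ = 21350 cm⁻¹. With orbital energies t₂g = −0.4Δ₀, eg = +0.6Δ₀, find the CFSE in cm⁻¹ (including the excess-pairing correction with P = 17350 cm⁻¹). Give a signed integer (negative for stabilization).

Electron filling gives t₂g⁴ eg⁰.
CFSE(orbital) = 4×(-0.4Δ₀) + 0×(0.6Δ₀) = -1.6Δ₀; with Δ₀ = 21350 cm⁻¹ that is -34160 cm⁻¹.
Relative to high-spin t₂g³ eg¹ (0 paired), the low-spin configuration has 1 additional pair, contributing +1 × 17350 = +17350 cm⁻¹.
Combining: -34160 + 17350 = -16810 cm⁻¹.

-16810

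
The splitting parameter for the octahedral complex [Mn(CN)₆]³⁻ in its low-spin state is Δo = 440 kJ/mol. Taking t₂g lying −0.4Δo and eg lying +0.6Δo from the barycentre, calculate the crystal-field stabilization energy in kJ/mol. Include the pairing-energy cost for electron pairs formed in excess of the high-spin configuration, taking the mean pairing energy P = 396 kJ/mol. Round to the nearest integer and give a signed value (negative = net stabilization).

Each CN⁻ contributes -1; 6 × (-1) = -6. With overall charge -3, Mn is in the +3 oxidation state.
Mn³⁺: group 7, so d-count = 7 − 3 = 4.
Configuration: t₂g⁴ eg⁰.
Orbital CFSE = 4(-0.4) + 0(0.6) = -1.6Δo = -1.6 × 440 = -704 kJ/mol.
Relative to high-spin t₂g³ eg¹ (0 paired), the low-spin configuration has 1 additional pair, contributing +1 × 396 = +396 kJ/mol.
Net CFSE = -704 + 396 = -308 kJ/mol.

-308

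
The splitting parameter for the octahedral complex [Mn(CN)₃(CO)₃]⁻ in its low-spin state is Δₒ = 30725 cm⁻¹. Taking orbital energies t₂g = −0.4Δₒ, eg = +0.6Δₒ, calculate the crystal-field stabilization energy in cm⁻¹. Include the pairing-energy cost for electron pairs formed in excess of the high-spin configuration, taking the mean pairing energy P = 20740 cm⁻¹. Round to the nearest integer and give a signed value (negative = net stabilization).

-19970

Ligand charges: 3×(-1) from CN⁻ and 3×(+0) from CO sum to -3; with overall charge -1, Mn is +2.
Group 7 minus oxidation state +2 gives a d⁵ configuration for Mn²⁺.
Configuration: t₂g⁵ eg⁰.
CFSE(orbital) = 5×(-0.4Δₒ) + 0×(0.6Δₒ) = -2.0Δₒ; with Δₒ = 30725 cm⁻¹ that is -61450 cm⁻¹.
Relative to high-spin t₂g³ eg² (0 paired), the low-spin configuration has 2 additional pairs, contributing +2 × 20740 = +41480 cm⁻¹.
Combining: -61450 + 41480 = -19970 cm⁻¹.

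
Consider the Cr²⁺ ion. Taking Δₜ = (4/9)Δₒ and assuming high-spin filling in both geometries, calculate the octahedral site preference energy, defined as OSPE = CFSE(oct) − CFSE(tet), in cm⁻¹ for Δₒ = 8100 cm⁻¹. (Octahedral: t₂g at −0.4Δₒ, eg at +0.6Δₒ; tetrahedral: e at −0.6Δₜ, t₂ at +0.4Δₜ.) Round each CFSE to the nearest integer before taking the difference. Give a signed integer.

-3420

Cr is in group 6, so Cr²⁺ is d⁴ (6 − 2 = 4).
In an octahedral site d⁴ (HS) is t₂g³ eg¹, giving CFSE(oct) = -0.6Δₒ = -4860 cm⁻¹.
Tetrahedral: e² t₂², CFSE = 2(−0.6) + 2(+0.4) = -0.4Δₜ = -0.4 × (4/9) × 8100 = -1440 cm⁻¹.
OSPE = CFSE(oct) − CFSE(tet) = -4860 − (-1440) = -3420 cm⁻¹.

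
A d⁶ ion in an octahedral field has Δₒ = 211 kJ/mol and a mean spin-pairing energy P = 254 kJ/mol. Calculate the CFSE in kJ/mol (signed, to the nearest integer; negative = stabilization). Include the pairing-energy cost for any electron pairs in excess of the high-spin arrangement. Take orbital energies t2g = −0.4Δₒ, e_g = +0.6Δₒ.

-84

Here Δₒ < P (211 < 254), so the high-spin state is favoured.
Filling d⁶ accordingly: t2g^4 e_g^2.
Orbital CFSE = -0.4Δₒ = -0.4 × 211 = -84 kJ/mol.
High-spin has no excess pairs, so no pairing correction applies.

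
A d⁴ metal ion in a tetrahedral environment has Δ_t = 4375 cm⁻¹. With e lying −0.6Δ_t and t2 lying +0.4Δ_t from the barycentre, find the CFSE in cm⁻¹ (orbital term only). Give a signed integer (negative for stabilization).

-1750

Tetrahedral splitting is small, so the complex is high-spin.
The d⁴ electrons fill as e^2 t2^2.
Orbital CFSE = 2(-0.6) + 2(0.4) = -0.4Δ_t = -0.4 × 4375 = -1750 cm⁻¹.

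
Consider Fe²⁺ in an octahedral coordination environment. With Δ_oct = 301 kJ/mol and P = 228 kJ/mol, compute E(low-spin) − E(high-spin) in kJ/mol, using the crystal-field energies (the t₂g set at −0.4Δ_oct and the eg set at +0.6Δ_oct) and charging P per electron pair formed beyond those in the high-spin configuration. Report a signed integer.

Fe²⁺: group 8, so d-count = 8 − 2 = 6.
In the high-spin limit (t₂g⁴ eg²) the orbital term is -0.4Δ_oct = -120 kJ/mol, with no excess pairing.
Low-spin t₂g⁶ eg⁰ gives -2.4Δ_oct = -722 kJ/mol, but forming 2 extra pairs costs 2P = 456 kJ/mol, so E(LS) = -722 + 456 = -266 kJ/mol.
The difference is -266 − (-120) = -146 kJ/mol, so low-spin lies lower.

-146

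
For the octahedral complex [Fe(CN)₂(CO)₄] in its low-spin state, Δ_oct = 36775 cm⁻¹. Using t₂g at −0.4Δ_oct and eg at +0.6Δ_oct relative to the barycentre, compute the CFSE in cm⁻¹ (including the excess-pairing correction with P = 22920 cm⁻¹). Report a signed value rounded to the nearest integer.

Ligand charges: 2×(-1) from CN⁻ and 4×(+0) from CO sum to -2; with overall charge +0, Fe is +2.
Fe is in group 8, so Fe²⁺ is d⁶ (8 − 2 = 6).
Electron filling gives t₂g⁶ eg⁰.
The orbital stabilization is -2.4Δ_oct = -2.4 × 36775 = -88260 cm⁻¹.
Relative to high-spin t₂g⁴ eg² (1 paired), the low-spin configuration has 2 additional pairs, contributing +2 × 22920 = +45840 cm⁻¹.
Net CFSE = -88260 + 45840 = -42420 cm⁻¹.

-42420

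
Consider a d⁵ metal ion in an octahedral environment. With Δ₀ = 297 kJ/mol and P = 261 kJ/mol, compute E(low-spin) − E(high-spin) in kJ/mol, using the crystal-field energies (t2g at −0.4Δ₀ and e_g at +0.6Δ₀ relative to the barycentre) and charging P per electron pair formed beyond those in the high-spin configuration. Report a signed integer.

High-spin d⁵ fills as t2g^3 e_g^2 with CFSE 3(−0.4) + 2(+0.6) = 0.0Δ₀ = 0 kJ/mol.
Low-spin t2g^5 e_g^0 gives -2.0Δ₀ = -594 kJ/mol, but forming 2 extra pairs costs 2P = 522 kJ/mol, so E(LS) = -594 + 522 = -72 kJ/mol.
The difference is -72 − (0) = -72 kJ/mol, so low-spin lies lower.

-72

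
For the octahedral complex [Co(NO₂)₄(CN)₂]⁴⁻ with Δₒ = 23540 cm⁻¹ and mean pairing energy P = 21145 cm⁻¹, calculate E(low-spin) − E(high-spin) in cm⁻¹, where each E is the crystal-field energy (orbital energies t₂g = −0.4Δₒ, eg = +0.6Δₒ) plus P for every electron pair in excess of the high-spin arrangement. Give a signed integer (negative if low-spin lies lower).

Ligand charges: 4×(-1) from NO₂⁻ and 2×(-1) from CN⁻ sum to -6; with overall charge -4, Co is +2.
Co is in group 9, so Co²⁺ is d⁷ (9 − 2 = 7).
In the high-spin limit (t₂g⁵ eg²) the orbital term is -0.8Δₒ = -18832 cm⁻¹, with no excess pairing.
Low-spin t₂g⁶ eg¹ gives -1.8Δₒ = -42372 cm⁻¹, but forming 1 extra pair costs 1P = 21145 cm⁻¹, so E(LS) = -42372 + 21145 = -21227 cm⁻¹.
E(LS) − E(HS) = -21227 − (-18832) = -2395 cm⁻¹.

-2395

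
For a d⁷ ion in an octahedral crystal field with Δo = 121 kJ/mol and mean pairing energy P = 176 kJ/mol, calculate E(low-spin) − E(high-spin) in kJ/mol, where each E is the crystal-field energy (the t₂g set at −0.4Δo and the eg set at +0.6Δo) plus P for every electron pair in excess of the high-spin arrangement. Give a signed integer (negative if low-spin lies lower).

High-spin: t₂g⁵ eg², CFSE = -0.8Δo = -97 kJ/mol.
For low-spin the configuration is t₂g⁶ eg¹: orbital energy -1.8 × 121 = -218 kJ/mol, and 1 additional pair relative to high-spin adds 176 kJ/mol, giving -42 kJ/mol.
Thus E(LS) − E(HS) = 55 kJ/mol.

55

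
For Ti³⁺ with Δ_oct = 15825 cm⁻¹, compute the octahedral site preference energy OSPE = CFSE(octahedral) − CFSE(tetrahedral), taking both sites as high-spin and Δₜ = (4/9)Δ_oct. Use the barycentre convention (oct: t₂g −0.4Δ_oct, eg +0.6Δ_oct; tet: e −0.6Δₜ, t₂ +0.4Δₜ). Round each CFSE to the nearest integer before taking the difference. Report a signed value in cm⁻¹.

Ti³⁺: group 4, so d-count = 4 − 3 = 1.
Octahedral high-spin t₂g¹ eg⁰: CFSE = -0.4 × 15825 = -6330 cm⁻¹.
Tetrahedral e¹ t₂⁰ gives -0.6Δₜ = -0.6 × (4/9) × 15825 = -4220 cm⁻¹.
OSPE = CFSE(oct) − CFSE(tet) = -6330 − (-4220) = -2110 cm⁻¹.

-2110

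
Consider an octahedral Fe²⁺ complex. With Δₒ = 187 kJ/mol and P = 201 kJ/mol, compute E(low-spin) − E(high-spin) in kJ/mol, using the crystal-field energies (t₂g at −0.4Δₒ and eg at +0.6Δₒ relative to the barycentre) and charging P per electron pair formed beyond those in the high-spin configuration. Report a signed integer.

28

Fe²⁺: group 8, so d-count = 8 − 2 = 6.
In the high-spin limit (t₂g⁴ eg²) the orbital term is -0.4Δₒ = -75 kJ/mol, with no excess pairing.
Low-spin: t₂g⁶ eg⁰, orbital CFSE = -2.4Δₒ = -449 kJ/mol; plus 2 excess pairs × P = +402 kJ/mol; total -47 kJ/mol.
E(LS) − E(HS) = -47 − (-75) = 28 kJ/mol.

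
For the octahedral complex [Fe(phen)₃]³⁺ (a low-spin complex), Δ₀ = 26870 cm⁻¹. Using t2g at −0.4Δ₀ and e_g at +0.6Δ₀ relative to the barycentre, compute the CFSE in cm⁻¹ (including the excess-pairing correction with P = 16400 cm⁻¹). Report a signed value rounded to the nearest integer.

-20940

phen is neutral, so the +3 overall charge sits on Fe: oxidation state +3.
Fe sits in group 8; removing 3 electrons leaves Fe³⁺ with 8 − 3 = 5 d electrons.
Configuration: t2g^5 e_g^0.
Orbital CFSE = 5(-0.4) + 0(0.6) = -2.0Δ₀ = -2.0 × 26870 = -53740 cm⁻¹.
High-spin d⁵ would be t2g^3 e_g^2 with 0 pairs; low-spin has 2, so 2 excess pairs cost +2P = +32800 cm⁻¹.
Overall CFSE = -53740 + 32800 = -20940 cm⁻¹.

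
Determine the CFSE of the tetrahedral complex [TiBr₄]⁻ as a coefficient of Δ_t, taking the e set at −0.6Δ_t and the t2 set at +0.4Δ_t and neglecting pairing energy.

Each Br⁻ contributes -1; 4 × (-1) = -4. With overall charge -1, Ti is in the +3 oxidation state.
Ti³⁺: group 4, so d-count = 4 − 3 = 1.
With tetrahedral geometry the complex is necessarily high-spin.
Configuration: e^1 t2^0.
CFSE = 1(-0.6Δ_t) + 0(0.4Δ_t) = -0.6Δ_t + 0.0Δ_t = -0.6Δ_t.

-0.6 Δ_t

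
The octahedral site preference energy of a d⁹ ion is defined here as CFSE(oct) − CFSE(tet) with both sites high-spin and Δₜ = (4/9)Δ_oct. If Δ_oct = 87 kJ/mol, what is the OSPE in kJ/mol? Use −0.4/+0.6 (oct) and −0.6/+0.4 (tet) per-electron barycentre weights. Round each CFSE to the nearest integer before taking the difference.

Octahedral (high-spin): t2g^6 e_g^3, CFSE = 6(−0.4) + 3(+0.6) = -0.6Δ_oct = -0.6 × 87 = -52 kJ/mol.
Tetrahedral: e^4 t2^5, CFSE = 4(−0.6) + 5(+0.4) = -0.4Δₜ = -0.4 × (4/9) × 87 = -15 kJ/mol.
OSPE = -52 − (-15) = -37 kJ/mol.

-37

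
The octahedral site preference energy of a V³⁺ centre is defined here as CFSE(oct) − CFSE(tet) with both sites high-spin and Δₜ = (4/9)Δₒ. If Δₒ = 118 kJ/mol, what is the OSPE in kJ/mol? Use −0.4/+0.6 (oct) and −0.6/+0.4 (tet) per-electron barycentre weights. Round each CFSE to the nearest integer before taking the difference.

V sits in group 5; removing 3 electrons leaves V³⁺ with 5 − 3 = 2 d electrons.
In an octahedral site d² (HS) is t₂g² eg⁰, giving CFSE(oct) = -0.8Δₒ = -94 kJ/mol.
Tetrahedral: e² t₂⁰, CFSE = 2(−0.6) + 0(+0.4) = -1.2Δₜ = -1.2 × (4/9) × 118 = -63 kJ/mol.
OSPE = -94 − (-63) = -31 kJ/mol.

-31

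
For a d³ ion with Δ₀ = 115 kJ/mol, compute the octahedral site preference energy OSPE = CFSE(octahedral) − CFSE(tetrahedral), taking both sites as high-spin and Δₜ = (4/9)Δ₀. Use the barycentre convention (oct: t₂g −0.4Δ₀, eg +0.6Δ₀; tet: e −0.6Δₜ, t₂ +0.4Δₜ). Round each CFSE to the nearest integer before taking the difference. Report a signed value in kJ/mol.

Octahedral (high-spin): t₂g³ eg⁰, CFSE = 3(−0.4) + 0(+0.6) = -1.2Δ₀ = -1.2 × 115 = -138 kJ/mol.
Tetrahedral e² t₂¹ gives -0.8Δₜ = -0.8 × (4/9) × 115 = -41 kJ/mol.
OSPE = -138 − (-41) = -97 kJ/mol.

-97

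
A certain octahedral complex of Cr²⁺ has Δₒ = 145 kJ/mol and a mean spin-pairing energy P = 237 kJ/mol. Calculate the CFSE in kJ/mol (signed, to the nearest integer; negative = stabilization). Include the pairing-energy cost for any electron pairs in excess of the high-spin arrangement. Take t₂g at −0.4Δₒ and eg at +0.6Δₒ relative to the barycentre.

Cr sits in group 6; removing 2 electrons leaves Cr²⁺ with 6 − 2 = 4 d electrons.
Since Δₒ = 145 kJ/mol < P = 237 kJ/mol, the complex adopts the high-spin configuration.
Configuration: t₂g³ eg¹.
Orbital CFSE = -0.6Δₒ = -0.6 × 145 = -87 kJ/mol.
High-spin has no excess pairs, so no pairing correction applies.

-87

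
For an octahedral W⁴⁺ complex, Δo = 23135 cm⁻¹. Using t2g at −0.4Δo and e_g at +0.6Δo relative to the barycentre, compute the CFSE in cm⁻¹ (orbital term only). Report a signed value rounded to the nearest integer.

-18508

W sits in group 6; removing 4 electrons leaves W⁴⁺ with 6 − 4 = 2 d electrons.
For octahedral d² the high- and low-spin configurations coincide.
The d² electrons fill as t2g^2 e_g^0.
CFSE(orbital) = 2×(-0.4Δo) + 0×(0.6Δo) = -0.8Δo; with Δo = 23135 cm⁻¹ that is -18508 cm⁻¹.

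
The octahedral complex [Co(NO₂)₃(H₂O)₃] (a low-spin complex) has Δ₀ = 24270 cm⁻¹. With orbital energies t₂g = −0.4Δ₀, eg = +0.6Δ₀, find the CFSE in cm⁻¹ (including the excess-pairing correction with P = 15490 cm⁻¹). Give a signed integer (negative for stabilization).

-27268

Ligand charges: 3×(-1) from NO₂⁻ and 3×(+0) from H₂O sum to -3; with overall charge +0, Co is +3.
Group 9 minus oxidation state +3 gives a d⁶ configuration for Co³⁺.
Configuration: t₂g⁶ eg⁰.
CFSE(orbital) = 6×(-0.4Δ₀) + 0×(0.6Δ₀) = -2.4Δ₀; with Δ₀ = 24270 cm⁻¹ that is -58248 cm⁻¹.
Pairing penalty: 3 pairs vs 1 in the high-spin reference → 2 extra × P = 30980 cm⁻¹.
Net CFSE = -58248 + 30980 = -27268 cm⁻¹.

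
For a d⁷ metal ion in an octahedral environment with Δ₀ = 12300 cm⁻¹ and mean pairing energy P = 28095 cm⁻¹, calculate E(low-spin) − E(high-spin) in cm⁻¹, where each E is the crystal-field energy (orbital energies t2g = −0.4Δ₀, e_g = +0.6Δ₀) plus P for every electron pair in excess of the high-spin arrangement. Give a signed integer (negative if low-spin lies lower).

High-spin d⁷ fills as t2g^5 e_g^2 with CFSE 5(−0.4) + 2(+0.6) = -0.8Δ₀ = -9840 cm⁻¹.
For low-spin the configuration is t2g^6 e_g^1: orbital energy -1.8 × 12300 = -22140 cm⁻¹, and 1 additional pair relative to high-spin adds 28095 cm⁻¹, giving 5955 cm⁻¹.
The difference is 5955 − (-9840) = 15795 cm⁻¹, so high-spin lies lower.

15795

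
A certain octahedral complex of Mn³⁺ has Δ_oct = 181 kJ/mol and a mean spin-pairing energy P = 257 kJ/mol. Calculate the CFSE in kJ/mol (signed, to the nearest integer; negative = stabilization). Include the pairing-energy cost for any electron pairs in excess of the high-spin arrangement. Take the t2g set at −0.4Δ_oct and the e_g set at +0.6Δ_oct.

-109

Mn sits in group 7; removing 3 electrons leaves Mn³⁺ with 7 − 3 = 4 d electrons.
Here Δ_oct < P (181 < 257), so the high-spin state is favoured.
Configuration: t2g^3 e_g^1.
Orbital CFSE = -0.6Δ_oct = -0.6 × 181 = -109 kJ/mol.
High-spin has no excess pairs, so no pairing correction applies.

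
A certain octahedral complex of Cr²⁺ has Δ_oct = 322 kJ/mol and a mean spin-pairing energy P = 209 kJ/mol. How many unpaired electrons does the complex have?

2

Cr²⁺: group 6, so d-count = 6 − 2 = 4.
Since Δ_oct = 322 kJ/mol > P = 209 kJ/mol, the complex adopts the low-spin configuration.
That gives t2g^4 e_g^0.
Unpaired electrons: 2.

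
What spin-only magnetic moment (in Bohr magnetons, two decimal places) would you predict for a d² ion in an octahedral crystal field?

2.83 Bohr magnetons

Configuration: t2g^2 e_g^0 → 2 unpaired electrons.
μ(spin-only) = √[2(2+2)] = √8 ≈ 2.83 Bohr magnetons.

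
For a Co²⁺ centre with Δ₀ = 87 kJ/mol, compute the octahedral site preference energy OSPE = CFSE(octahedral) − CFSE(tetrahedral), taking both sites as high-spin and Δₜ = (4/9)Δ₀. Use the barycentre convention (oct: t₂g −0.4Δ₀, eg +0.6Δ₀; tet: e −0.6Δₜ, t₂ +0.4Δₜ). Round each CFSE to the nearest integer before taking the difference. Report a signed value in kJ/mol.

-24

Co is in group 9, so Co²⁺ is d⁷ (9 − 2 = 7).
In an octahedral site d⁷ (HS) is t2g^5 e_g^2, giving CFSE(oct) = -0.8Δ₀ = -70 kJ/mol.
Tetrahedral e^4 t2^3 gives -1.2Δₜ = -1.2 × (4/9) × 87 = -46 kJ/mol.
OSPE = CFSE(oct) − CFSE(tet) = -70 − (-46) = -24 kJ/mol.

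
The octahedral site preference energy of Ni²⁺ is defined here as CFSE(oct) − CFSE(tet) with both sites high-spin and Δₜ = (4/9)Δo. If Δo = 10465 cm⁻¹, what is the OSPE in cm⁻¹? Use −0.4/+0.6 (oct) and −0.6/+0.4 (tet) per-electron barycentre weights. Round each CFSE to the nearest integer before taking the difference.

-8837

Ni²⁺: group 10, so d-count = 10 − 2 = 8.
Octahedral (high-spin): t2g^6 e_g^2, CFSE = 6(−0.4) + 2(+0.6) = -1.2Δo = -1.2 × 10465 = -12558 cm⁻¹.
In a tetrahedral site the filling is e^4 t2^4: CFSE(tet) = -0.8Δₜ = -0.8 × (4/9)(10465) = -3721 cm⁻¹.
Subtracting, OSPE = -12558 − (-3721) = -8837 cm⁻¹.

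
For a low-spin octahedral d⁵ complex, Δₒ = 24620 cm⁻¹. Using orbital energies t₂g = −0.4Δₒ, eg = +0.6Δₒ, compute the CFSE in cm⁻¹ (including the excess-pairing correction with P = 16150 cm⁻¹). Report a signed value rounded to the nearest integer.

-16940

Configuration: t₂g⁵ eg⁰.
The orbital stabilization is -2.0Δₒ = -2.0 × 24620 = -49240 cm⁻¹.
Pairing penalty: 2 pairs vs 0 in the high-spin reference → 2 extra × P = 32300 cm⁻¹.
Net CFSE = -49240 + 32300 = -16940 cm⁻¹.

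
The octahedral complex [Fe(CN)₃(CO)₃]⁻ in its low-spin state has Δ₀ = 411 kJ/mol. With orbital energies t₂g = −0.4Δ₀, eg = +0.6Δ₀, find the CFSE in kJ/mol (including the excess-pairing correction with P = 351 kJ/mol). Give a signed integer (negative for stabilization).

Ligand charges: 3×(-1) from CN⁻ and 3×(+0) from CO sum to -3; with overall charge -1, Fe is +2.
Group 8 minus oxidation state +2 gives a d⁶ configuration for Fe²⁺.
Configuration: t₂g⁶ eg⁰.
Orbital CFSE = 6(-0.4) + 0(0.6) = -2.4Δ₀ = -2.4 × 411 = -986 kJ/mol.
High-spin d⁶ would be t₂g⁴ eg² with 1 pair; low-spin has 3, so 2 excess pairs cost +2P = +702 kJ/mol.
Overall CFSE = -986 + 702 = -284 kJ/mol.

-284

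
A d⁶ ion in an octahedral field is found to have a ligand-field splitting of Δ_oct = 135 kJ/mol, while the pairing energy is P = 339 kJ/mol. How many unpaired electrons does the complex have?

4

With Δ_oct < P the complex is high-spin.
Filling d⁶ accordingly: t₂g⁴ eg².
Unpaired electrons: 4.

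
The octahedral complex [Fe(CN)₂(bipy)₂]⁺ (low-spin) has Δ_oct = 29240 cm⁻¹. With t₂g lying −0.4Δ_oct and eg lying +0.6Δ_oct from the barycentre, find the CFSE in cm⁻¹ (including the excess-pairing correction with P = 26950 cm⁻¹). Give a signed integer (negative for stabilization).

-4580

Ligand charges: 2×(-1) from CN⁻ and 2×(+0) from bipy sum to -2; with overall charge +1, Fe is +3.
Fe³⁺: group 8, so d-count = 8 − 3 = 5.
Electron filling gives t₂g⁵ eg⁰.
CFSE(orbital) = 5×(-0.4Δ_oct) + 0×(0.6Δ_oct) = -2.0Δ_oct; with Δ_oct = 29240 cm⁻¹ that is -58480 cm⁻¹.
Relative to high-spin t₂g³ eg² (0 paired), the low-spin configuration has 2 additional pairs, contributing +2 × 26950 = +53900 cm⁻¹.
Net CFSE = -58480 + 53900 = -4580 cm⁻¹.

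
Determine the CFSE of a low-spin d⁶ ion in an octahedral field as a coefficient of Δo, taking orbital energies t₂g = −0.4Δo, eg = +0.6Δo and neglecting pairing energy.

Configuration: t₂g⁶ eg⁰.
CFSE = 6(-0.4Δo) + 0(0.6Δo) = -2.4Δo + 0.0Δo = -2.4Δo.

-2.4 Δo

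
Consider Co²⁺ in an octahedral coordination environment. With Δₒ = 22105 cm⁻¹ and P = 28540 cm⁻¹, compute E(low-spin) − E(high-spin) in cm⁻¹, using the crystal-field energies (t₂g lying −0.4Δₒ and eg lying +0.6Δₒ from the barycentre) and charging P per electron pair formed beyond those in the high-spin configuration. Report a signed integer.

6435

Co is in group 9, so Co²⁺ is d⁷ (9 − 2 = 7).
In the high-spin limit (t₂g⁵ eg²) the orbital term is -0.8Δₒ = -17684 cm⁻¹, with no excess pairing.
For low-spin the configuration is t₂g⁶ eg¹: orbital energy -1.8 × 22105 = -39789 cm⁻¹, and 1 additional pair relative to high-spin adds 28540 cm⁻¹, giving -11249 cm⁻¹.
Thus E(LS) − E(HS) = 6435 cm⁻¹.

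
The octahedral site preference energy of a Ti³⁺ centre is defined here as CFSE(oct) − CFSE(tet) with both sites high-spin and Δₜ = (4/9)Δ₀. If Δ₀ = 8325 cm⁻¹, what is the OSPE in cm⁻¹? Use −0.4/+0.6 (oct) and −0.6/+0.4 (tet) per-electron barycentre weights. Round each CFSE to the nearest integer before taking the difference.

-1110

Ti³⁺: group 4, so d-count = 4 − 3 = 1.
In an octahedral site d¹ (HS) is t2g^1 e_g^0, giving CFSE(oct) = -0.4Δ₀ = -3330 cm⁻¹.
Tetrahedral: e^1 t2^0, CFSE = 1(−0.6) + 0(+0.4) = -0.6Δₜ = -0.6 × (4/9) × 8325 = -2220 cm⁻¹.
OSPE = -3330 − (-2220) = -1110 cm⁻¹.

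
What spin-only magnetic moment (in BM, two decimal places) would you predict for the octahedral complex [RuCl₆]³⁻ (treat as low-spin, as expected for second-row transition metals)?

1.73 BM

Each Cl⁻ contributes -1; 6 × (-1) = -6. With overall charge -3, Ru is in the +3 oxidation state.
Group 8 minus oxidation state +3 gives a d⁵ configuration for Ru³⁺.
Configuration: t₂g⁵ eg⁰ → 1 unpaired electron.
μ(spin-only) = √[1(1+2)] = √3 ≈ 1.73 BM.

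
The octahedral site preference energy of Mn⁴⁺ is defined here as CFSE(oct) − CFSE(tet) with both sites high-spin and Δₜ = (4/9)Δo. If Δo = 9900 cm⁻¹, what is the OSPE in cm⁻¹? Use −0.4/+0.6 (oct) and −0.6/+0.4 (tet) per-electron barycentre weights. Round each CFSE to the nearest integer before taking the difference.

-8360

Mn sits in group 7; removing 4 electrons leaves Mn⁴⁺ with 7 − 4 = 3 d electrons.
Octahedral (high-spin): t2g^3 e_g^0, CFSE = 3(−0.4) + 0(+0.6) = -1.2Δo = -1.2 × 9900 = -11880 cm⁻¹.
Tetrahedral e^2 t2^1 gives -0.8Δₜ = -0.8 × (4/9) × 9900 = -3520 cm⁻¹.
OSPE = -11880 − (-3520) = -8360 cm⁻¹.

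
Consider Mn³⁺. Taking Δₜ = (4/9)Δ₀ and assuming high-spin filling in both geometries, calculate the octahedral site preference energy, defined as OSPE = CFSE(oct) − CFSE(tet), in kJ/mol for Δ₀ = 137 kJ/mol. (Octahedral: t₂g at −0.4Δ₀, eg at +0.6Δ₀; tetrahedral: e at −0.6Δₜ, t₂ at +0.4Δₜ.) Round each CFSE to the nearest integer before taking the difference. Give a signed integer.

-58

Mn is in group 7, so Mn³⁺ is d⁴ (7 − 3 = 4).
Octahedral high-spin t₂g³ eg¹: CFSE = -0.6 × 137 = -82 kJ/mol.
Tetrahedral e² t₂² gives -0.4Δₜ = -0.4 × (4/9) × 137 = -24 kJ/mol.
OSPE = -82 − (-24) = -58 kJ/mol.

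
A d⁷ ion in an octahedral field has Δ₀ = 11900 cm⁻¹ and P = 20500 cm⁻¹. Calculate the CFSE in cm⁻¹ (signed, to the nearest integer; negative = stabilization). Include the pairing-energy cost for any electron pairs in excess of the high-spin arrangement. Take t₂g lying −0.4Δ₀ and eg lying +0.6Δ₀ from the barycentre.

Since Δ₀ = 11900 cm⁻¹ < P = 20500 cm⁻¹, the complex adopts the high-spin configuration.
That gives t₂g⁵ eg².
Orbital CFSE = -0.8Δ₀ = -0.8 × 11900 = -9520 cm⁻¹.
High-spin has no excess pairs, so no pairing correction applies.

-9520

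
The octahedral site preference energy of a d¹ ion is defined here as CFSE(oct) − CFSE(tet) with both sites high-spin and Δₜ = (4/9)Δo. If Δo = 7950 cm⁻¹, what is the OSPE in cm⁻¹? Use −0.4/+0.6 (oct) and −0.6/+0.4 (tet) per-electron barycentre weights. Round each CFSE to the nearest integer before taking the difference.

-1060

Octahedral high-spin t₂g¹ eg⁰: CFSE = -0.4 × 7950 = -3180 cm⁻¹.
In a tetrahedral site the filling is e¹ t₂⁰: CFSE(tet) = -0.6Δₜ = -0.6 × (4/9)(7950) = -2120 cm⁻¹.
OSPE = CFSE(oct) − CFSE(tet) = -3180 − (-2120) = -1060 cm⁻¹.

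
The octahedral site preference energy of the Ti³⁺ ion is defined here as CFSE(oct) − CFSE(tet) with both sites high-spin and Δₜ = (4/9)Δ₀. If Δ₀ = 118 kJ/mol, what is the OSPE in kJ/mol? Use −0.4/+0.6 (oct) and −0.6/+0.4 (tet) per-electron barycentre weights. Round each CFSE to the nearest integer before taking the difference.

Group 4 minus oxidation state +3 gives a d¹ configuration for Ti³⁺.
In an octahedral site d¹ (HS) is t2g^1 e_g^0, giving CFSE(oct) = -0.4Δ₀ = -47 kJ/mol.
Tetrahedral: e^1 t2^0, CFSE = 1(−0.6) + 0(+0.4) = -0.6Δₜ = -0.6 × (4/9) × 118 = -31 kJ/mol.
OSPE = -47 − (-31) = -16 kJ/mol.

-16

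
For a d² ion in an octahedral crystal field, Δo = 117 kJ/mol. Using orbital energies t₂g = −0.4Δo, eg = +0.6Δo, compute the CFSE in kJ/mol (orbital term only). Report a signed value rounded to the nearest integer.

-94

Electron filling gives t₂g² eg⁰.
The orbital stabilization is -0.8Δo = -0.8 × 117 = -94 kJ/mol.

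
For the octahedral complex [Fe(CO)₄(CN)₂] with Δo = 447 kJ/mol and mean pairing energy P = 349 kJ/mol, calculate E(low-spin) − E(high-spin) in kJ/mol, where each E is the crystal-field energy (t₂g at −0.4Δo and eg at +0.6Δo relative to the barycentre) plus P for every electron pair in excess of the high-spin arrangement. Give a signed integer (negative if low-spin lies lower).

Ligand charges: 4×(+0) from CO and 2×(-1) from CN⁻ sum to -2; with overall charge +0, Fe is +2.
Group 8 minus oxidation state +2 gives a d⁶ configuration for Fe²⁺.
In the high-spin limit (t₂g⁴ eg²) the orbital term is -0.4Δo = -179 kJ/mol, with no excess pairing.
For low-spin the configuration is t₂g⁶ eg⁰: orbital energy -2.4 × 447 = -1073 kJ/mol, and 2 additional pairs relative to high-spin add 698 kJ/mol, giving -375 kJ/mol.
Thus E(LS) − E(HS) = -196 kJ/mol.

-196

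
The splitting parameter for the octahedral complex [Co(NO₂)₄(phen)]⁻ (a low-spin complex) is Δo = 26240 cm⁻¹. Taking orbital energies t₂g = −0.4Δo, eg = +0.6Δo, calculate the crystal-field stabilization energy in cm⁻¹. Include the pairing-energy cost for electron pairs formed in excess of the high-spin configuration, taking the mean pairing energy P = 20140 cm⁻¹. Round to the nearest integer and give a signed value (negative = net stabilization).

Ligand charges: 4×(-1) from NO₂⁻ and 1×(+0) from phen sum to -4; with overall charge -1, Co is +3.
Co sits in group 9; removing 3 electrons leaves Co³⁺ with 9 − 3 = 6 d electrons.
Electron filling gives t₂g⁶ eg⁰.
The orbital stabilization is -2.4Δo = -2.4 × 26240 = -62976 cm⁻¹.
High-spin d⁶ would be t₂g⁴ eg² with 1 pair; low-spin has 3, so 2 excess pairs cost +2P = +40280 cm⁻¹.
Overall CFSE = -62976 + 40280 = -22696 cm⁻¹.

-22696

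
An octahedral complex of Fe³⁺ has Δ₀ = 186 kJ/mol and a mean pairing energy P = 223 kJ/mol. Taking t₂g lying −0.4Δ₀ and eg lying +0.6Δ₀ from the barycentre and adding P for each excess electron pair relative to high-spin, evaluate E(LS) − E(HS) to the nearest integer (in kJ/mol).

Fe³⁺: group 8, so d-count = 8 − 3 = 5.
High-spin d⁵ fills as t₂g³ eg² with CFSE 3(−0.4) + 2(+0.6) = 0.0Δ₀ = 0 kJ/mol.
Low-spin t₂g⁵ eg⁰ gives -2.0Δ₀ = -372 kJ/mol, but forming 2 extra pairs costs 2P = 446 kJ/mol, so E(LS) = -372 + 446 = 74 kJ/mol.
The difference is 74 − (0) = 74 kJ/mol, so high-spin lies lower.

74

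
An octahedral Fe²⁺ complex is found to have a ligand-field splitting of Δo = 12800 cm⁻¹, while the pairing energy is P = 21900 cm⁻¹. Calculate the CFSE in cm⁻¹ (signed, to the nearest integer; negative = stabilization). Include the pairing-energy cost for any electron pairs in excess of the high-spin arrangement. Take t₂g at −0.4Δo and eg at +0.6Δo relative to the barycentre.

Fe is in group 8, so Fe²⁺ is d⁶ (8 − 2 = 6).
With Δo < P the complex is high-spin.
Configuration: t₂g⁴ eg².
Orbital CFSE = -0.4Δo = -0.4 × 12800 = -5120 cm⁻¹.
High-spin has no excess pairs, so no pairing correction applies.

-5120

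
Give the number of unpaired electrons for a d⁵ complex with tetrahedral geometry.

5

With tetrahedral geometry the complex is necessarily high-spin.
Configuration: e² t₂³, giving 5 unpaired electrons.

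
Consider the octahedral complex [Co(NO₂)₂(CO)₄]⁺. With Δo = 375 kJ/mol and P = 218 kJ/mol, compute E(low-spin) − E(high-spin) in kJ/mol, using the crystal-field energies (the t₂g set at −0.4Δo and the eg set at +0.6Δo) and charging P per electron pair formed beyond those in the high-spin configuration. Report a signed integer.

-314

Ligand charges: 2×(-1) from NO₂⁻ and 4×(+0) from CO sum to -2; with overall charge +1, Co is +3.
Group 9 minus oxidation state +3 gives a d⁶ configuration for Co³⁺.
In the high-spin limit (t₂g⁴ eg²) the orbital term is -0.4Δo = -150 kJ/mol, with no excess pairing.
Low-spin t₂g⁶ eg⁰ gives -2.4Δo = -900 kJ/mol, but forming 2 extra pairs costs 2P = 436 kJ/mol, so E(LS) = -900 + 436 = -464 kJ/mol.
Thus E(LS) − E(HS) = -314 kJ/mol.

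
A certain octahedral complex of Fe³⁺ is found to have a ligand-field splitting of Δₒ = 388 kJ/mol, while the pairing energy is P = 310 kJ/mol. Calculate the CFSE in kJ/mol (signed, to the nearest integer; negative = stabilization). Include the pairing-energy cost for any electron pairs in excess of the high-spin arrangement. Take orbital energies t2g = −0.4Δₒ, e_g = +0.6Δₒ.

Fe sits in group 8; removing 3 electrons leaves Fe³⁺ with 8 − 3 = 5 d electrons.
Since Δₒ = 388 kJ/mol > P = 310 kJ/mol, the complex adopts the low-spin configuration.
That gives t2g^5 e_g^0.
Orbital CFSE = -2.0Δₒ = -2.0 × 388 = -776 kJ/mol.
Excess pairs vs high-spin: 2 − 0 = 2; pairing cost = +620 kJ/mol.
Net CFSE = -776 + 620 = -156 kJ/mol.

-156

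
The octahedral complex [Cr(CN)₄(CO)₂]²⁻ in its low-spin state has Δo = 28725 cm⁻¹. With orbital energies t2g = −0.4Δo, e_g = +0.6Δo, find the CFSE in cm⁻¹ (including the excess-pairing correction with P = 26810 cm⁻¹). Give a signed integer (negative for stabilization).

Ligand charges: 4×(-1) from CN⁻ and 2×(+0) from CO sum to -4; with overall charge -2, Cr is +2.
Cr is in group 6, so Cr²⁺ is d⁴ (6 − 2 = 4).
The d⁴ electrons fill as t2g^4 e_g^0.
The orbital stabilization is -1.6Δo = -1.6 × 28725 = -45960 cm⁻¹.
Relative to high-spin t2g^3 e_g^1 (0 paired), the low-spin configuration has 1 additional pair, contributing +1 × 26810 = +26810 cm⁻¹.
Combining: -45960 + 26810 = -19150 cm⁻¹.

-19150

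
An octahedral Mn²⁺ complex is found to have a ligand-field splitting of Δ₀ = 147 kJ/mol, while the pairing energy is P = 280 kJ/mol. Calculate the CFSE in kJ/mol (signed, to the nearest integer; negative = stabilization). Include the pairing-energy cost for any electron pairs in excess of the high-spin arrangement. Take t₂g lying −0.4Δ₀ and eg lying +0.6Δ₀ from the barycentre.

0

Group 7 minus oxidation state +2 gives a d⁵ configuration for Mn²⁺.
With Δ₀ < P the complex is high-spin.
That gives t₂g³ eg².
Orbital CFSE = 0.0Δ₀ = 0.0 × 147 = 0 kJ/mol.
High-spin has no excess pairs, so no pairing correction applies.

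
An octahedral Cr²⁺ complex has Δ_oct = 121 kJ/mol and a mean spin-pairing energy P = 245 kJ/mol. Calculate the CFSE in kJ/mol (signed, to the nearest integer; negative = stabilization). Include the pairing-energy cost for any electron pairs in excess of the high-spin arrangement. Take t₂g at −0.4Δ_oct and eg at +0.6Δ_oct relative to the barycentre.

Cr is in group 6, so Cr²⁺ is d⁴ (6 − 2 = 4).
Δ_oct < P, so pairing is avoided: the ground state is high-spin.
That gives t₂g³ eg¹.
Orbital CFSE = -0.6Δ_oct = -0.6 × 121 = -73 kJ/mol.
High-spin has no excess pairs, so no pairing correction applies.

-73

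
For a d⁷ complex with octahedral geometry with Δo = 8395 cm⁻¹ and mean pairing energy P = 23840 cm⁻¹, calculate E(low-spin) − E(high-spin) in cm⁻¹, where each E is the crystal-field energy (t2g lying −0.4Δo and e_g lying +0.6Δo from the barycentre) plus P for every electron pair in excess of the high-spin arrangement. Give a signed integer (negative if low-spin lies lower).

15445

In the high-spin limit (t2g^5 e_g^2) the orbital term is -0.8Δo = -6716 cm⁻¹, with no excess pairing.
For low-spin the configuration is t2g^6 e_g^1: orbital energy -1.8 × 8395 = -15111 cm⁻¹, and 1 additional pair relative to high-spin adds 23840 cm⁻¹, giving 8729 cm⁻¹.
Thus E(LS) − E(HS) = 15445 cm⁻¹.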